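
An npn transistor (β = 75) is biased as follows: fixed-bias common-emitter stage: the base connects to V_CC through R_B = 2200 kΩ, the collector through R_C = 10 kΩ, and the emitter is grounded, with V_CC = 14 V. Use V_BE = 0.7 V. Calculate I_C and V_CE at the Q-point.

I_C ≈ 0.45 mA, V_CE ≈ 9.5 V

Base loop: V_CC = I_B·R_B + V_BE, so I_B = (14 − 0.7)/2200 kΩ = 0.00605 mA.
In the active region I_C = β·I_B = 75 × 0.00605 = 0.453 mA.
Collector loop: V_CE = V_CC − I_C·R_C = 14 − 0.453×10 = 9.47 V.
Since V_CE = 9.47 V > V_CE(sat) ≈ 0.2 V, the transistor is in the active region as assumed.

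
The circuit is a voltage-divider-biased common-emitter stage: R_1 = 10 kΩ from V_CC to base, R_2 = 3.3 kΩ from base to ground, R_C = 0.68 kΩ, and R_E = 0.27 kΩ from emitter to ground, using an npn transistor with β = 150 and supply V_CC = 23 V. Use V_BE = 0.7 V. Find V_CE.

V_CE ≈ 6.5 V

Thevenize the base divider: V_Th = V_CC·R_2/(R_1+R_2) = 23×3.3/13.3 = 5.71 V, R_Th = R_1‖R_2 = 2.48 kΩ.
Base-emitter loop: V_Th = I_B·R_Th + V_BE + (β+1)I_B·R_E, so I_B = (5.71 − 0.7) / (2.48 + 151×0.27) = 0.116 mA.
I_C = β·I_B = 150×0.116 = 17.4 mA, and I_E = (β+1)I_B = 17.5 mA.
V_CE = V_CC − I_C·R_C − I_E·R_E = 23 − 17.4×0.68 − 17.5×0.27 = 6.47 V.
V_CE = 6.47 V > 0.2 V confirms active-region operation.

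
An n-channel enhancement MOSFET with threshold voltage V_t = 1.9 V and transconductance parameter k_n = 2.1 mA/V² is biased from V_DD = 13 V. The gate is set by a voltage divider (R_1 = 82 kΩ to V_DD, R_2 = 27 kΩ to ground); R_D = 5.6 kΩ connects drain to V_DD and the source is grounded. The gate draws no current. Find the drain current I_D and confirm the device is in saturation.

V_G = V_DD·R_2/(R_1+R_2) = 13×27/109 = 3.22 V. With the source grounded, V_GS = V_G = 3.22 V.
Assume saturation: I_D = (k_n/2)(V_GS − V_t)² = (2.1/2)×(3.22 − 1.9)² = 1.05×1.32² = 1.83 mA.
V_DS = V_DD − I_D·R_D = 13 − 1.83×5.6 = 2.75 V.
Saturation requires V_DS ≥ V_GS − V_t = 1.32 V; 2.75 ≥ 1.32 ✓.

I_D ≈ 1.8 mA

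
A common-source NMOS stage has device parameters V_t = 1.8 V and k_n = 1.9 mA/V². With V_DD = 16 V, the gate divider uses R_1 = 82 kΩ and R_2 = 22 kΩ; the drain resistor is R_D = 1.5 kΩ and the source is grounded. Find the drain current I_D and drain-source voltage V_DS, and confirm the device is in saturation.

I_D ≈ 2.4 mA, V_DS ≈ 12 V

V_G = V_DD·R_2/(R_1+R_2) = 16×22/104 = 3.38 V. With the source grounded, V_GS = V_G = 3.38 V.
Assume saturation: I_D = (k_n/2)(V_GS − V_t)² = (1.9/2)×(3.38 − 1.8)² = 0.95×1.58² = 2.39 mA.
V_DS = V_DD − I_D·R_D = 16 − 2.39×1.5 = 12.4 V.
Saturation requires V_DS ≥ V_GS − V_t = 1.58 V; 12.4 ≥ 1.58 ✓.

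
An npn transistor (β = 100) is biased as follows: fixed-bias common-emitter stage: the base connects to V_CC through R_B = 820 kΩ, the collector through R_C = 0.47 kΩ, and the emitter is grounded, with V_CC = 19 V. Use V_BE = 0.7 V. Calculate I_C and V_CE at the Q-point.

I_C ≈ 2.2 mA, V_CE ≈ 18 V

Base loop: V_CC = I_B·R_B + V_BE, so I_B = (19 − 0.7)/820 kΩ = 0.0223 mA.
In the active region I_C = β·I_B = 100 × 0.0223 = 2.23 mA.
Collector loop: V_CE = V_CC − I_C·R_C = 19 − 2.23×0.47 = 18 V.
Since V_CE = 18 V > V_CE(sat) ≈ 0.2 V, the transistor is in the active region as assumed.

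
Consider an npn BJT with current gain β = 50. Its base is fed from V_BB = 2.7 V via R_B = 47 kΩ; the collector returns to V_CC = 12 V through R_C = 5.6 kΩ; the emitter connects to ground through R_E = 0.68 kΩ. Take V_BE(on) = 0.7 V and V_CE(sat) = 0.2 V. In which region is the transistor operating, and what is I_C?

active; I_C ≈ 1.2 mA

Assume active. Base-emitter loop: I_B = (V_BB − V_BE)/(R_B + (β+1)R_E) = (2.7 − 0.7)/(47 + 51×0.68) = 0.0245 mA.
I_C = β·I_B = 50×0.0245 = 1.22 mA.
V_CE = V_CC − I_C·R_C − I_E·R_E = 12 − 1.22×5.6 − 1.25×0.68 = 4.29 V > V_CE(sat), so the active-region assumption holds.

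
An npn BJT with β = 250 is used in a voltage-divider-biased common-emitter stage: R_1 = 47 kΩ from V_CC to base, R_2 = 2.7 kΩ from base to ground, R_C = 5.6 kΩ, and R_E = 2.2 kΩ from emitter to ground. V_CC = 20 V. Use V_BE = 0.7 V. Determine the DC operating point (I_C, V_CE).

Thevenize the base divider: V_Th = V_CC·R_2/(R_1+R_2) = 20×2.7/49.7 = 1.09 V, R_Th = R_1‖R_2 = 2.55 kΩ.
Base-emitter loop: V_Th = I_B·R_Th + V_BE + (β+1)I_B·R_E, so I_B = (1.09 − 0.7) / (2.55 + 251×2.2) = 0.000697 mA.
I_C = β·I_B = 250×0.000697 = 0.174 mA, and I_E = (β+1)I_B = 0.175 mA.
V_CE = V_CC − I_C·R_C − I_E·R_E = 20 − 0.174×5.6 − 0.175×2.2 = 18.6 V.
V_CE = 18.6 V > 0.2 V confirms active-region operation.

I_C ≈ 0.17 mA, V_CE ≈ 19 V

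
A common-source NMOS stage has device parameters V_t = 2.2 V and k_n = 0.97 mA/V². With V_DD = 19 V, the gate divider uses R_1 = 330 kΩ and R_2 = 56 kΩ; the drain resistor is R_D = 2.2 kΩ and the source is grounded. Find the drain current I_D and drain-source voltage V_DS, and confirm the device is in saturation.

V_G = V_DD·R_2/(R_1+R_2) = 19×56/386 = 2.76 V. With the source grounded, V_GS = V_G = 2.76 V.
Assume saturation: I_D = (k_n/2)(V_GS − V_t)² = (0.97/2)×(2.76 − 2.2)² = 0.485×0.556² = 0.15 mA.
V_DS = V_DD − I_D·R_D = 19 − 0.15×2.2 = 18.7 V.
Saturation requires V_DS ≥ V_GS − V_t = 0.556 V; 18.7 ≥ 0.556 ✓.

I_D ≈ 0.15 mA, V_DS ≈ 19 V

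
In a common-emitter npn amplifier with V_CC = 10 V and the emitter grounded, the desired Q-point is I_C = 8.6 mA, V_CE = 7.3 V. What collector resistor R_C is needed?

R_C ≈ 0.31 kΩ

Collector loop: V_CC = I_C·R_C + V_CE.
R_C = (V_CC − V_CE)/I_C = (10 − 7.3)/8.6 = 0.314 kΩ.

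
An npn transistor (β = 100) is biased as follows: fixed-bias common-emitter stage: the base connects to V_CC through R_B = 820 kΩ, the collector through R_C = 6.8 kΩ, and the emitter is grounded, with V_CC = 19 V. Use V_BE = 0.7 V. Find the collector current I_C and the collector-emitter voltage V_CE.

I_C ≈ 2.2 mA, V_CE ≈ 3.8 V

Base loop: V_CC = I_B·R_B + V_BE, so I_B = (19 − 0.7)/820 kΩ = 0.0223 mA.
In the active region I_C = β·I_B = 100 × 0.0223 = 2.23 mA.
Collector loop: V_CE = V_CC − I_C·R_C = 19 − 2.23×6.8 = 3.82 V.
Since V_CE = 3.82 V > V_CE(sat) ≈ 0.2 V, the transistor is in the active region as assumed.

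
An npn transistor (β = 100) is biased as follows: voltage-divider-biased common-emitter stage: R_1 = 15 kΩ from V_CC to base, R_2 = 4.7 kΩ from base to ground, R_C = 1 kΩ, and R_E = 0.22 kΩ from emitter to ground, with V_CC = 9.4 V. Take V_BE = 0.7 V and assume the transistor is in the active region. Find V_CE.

V_CE ≈ 2.1 V

Thevenize the base divider: V_Th = V_CC·R_2/(R_1+R_2) = 9.4×4.7/19.7 = 2.24 V, R_Th = R_1‖R_2 = 3.58 kΩ.
Base-emitter loop: V_Th = I_B·R_Th + V_BE + (β+1)I_B·R_E, so I_B = (2.24 − 0.7) / (3.58 + 101×0.22) = 0.0598 mA.
I_C = β·I_B = 100×0.0598 = 5.98 mA, and I_E = (β+1)I_B = 6.04 mA.
V_CE = V_CC − I_C·R_C − I_E·R_E = 9.4 − 5.98×1 − 6.04×0.22 = 2.09 V.
V_CE = 2.09 V > 0.2 V confirms active-region operation.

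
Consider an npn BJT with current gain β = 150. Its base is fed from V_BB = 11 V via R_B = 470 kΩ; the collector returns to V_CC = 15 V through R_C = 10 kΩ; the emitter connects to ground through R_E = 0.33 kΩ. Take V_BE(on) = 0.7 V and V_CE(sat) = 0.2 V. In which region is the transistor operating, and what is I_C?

saturation; I_C ≈ 1.4 mA

Assume active: I_B = (11 − 0.7)/(470 + 151×0.33) = 0.0198 mA, I_C = β·I_B = 2.97 mA.
Then V_CE = 15 − 2.97×10 − 2.99×0.33 = -15.7 V < 0.2 V — the active assumption fails.
Re-solve with V_CE = 0.2 V. KCL at the emitter: V_E/R_E = (V_BB−0.7−V_E)/R_B + (V_CC−0.2−V_E)/R_C, giving V_E = 0.479 V.
I_C = (V_CC − 0.2 − V_E)/R_C = (14.8 − 0.479)/10 = 1.43 mA.
Check: I_B = (10.3 − 0.479)/470 = 0.0209 mA, and β·I_B = 3.13 mA > I_C, confirming saturation.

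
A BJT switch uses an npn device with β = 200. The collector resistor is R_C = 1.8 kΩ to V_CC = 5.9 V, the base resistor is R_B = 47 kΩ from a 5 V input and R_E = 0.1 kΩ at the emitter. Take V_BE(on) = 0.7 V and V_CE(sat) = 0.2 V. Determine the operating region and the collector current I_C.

Assume active: I_B = (5 − 0.7)/(47 + 201×0.1) = 0.0641 mA, I_C = β·I_B = 12.8 mA.
Then V_CE = 5.9 − 12.8×1.8 − 12.9×0.1 = -18.5 V < 0.2 V — the active assumption fails.
Re-solve with V_CE = 0.2 V. KCL at the emitter: V_E/R_E = (V_BB−0.7−V_E)/R_B + (V_CC−0.2−V_E)/R_C, giving V_E = 0.308 V.
I_C = (V_CC − 0.2 − V_E)/R_C = (5.7 − 0.308)/1.8 = 3 mA.
Check: I_B = (4.3 − 0.308)/47 = 0.0849 mA, and β·I_B = 17 mA > I_C, confirming saturation.

saturation; I_C ≈ 3 mA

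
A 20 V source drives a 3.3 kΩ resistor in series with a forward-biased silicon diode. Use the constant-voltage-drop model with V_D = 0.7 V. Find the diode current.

KVL around the loop: 20 = V_D + I·R = 0.7 + I × 3.3 kΩ.
So I = (20 − 0.7) / 3.3 kΩ = 19.3 / 3.3 = 5.85 mA.

I ≈ 5.8 mA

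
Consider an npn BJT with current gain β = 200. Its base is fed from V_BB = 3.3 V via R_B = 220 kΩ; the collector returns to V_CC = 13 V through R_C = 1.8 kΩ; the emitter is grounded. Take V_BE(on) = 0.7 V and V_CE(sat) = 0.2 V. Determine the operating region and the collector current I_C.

Assume active. Base-emitter loop: I_B = (V_BB − V_BE)/R_B = (3.3 − 0.7)/220 = 0.0118 mA.
I_C = β·I_B = 200×0.0118 = 2.36 mA.
V_CE = V_CC − I_C·R_C = 13 − 2.36×1.8 = 8.75 V > V_CE(sat), so the active-region assumption holds.

active; I_C ≈ 2.4 mA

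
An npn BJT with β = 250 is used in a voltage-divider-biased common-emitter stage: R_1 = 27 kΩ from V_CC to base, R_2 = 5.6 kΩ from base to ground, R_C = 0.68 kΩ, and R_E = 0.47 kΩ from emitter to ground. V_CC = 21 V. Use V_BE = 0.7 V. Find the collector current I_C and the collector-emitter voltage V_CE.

Thevenize the base divider: V_Th = V_CC·R_2/(R_1+R_2) = 21×5.6/32.6 = 3.61 V, R_Th = R_1‖R_2 = 4.64 kΩ.
Base-emitter loop: V_Th = I_B·R_Th + V_BE + (β+1)I_B·R_E, so I_B = (3.61 − 0.7) / (4.64 + 251×0.47) = 0.0237 mA.
I_C = β·I_B = 250×0.0237 = 5.93 mA, and I_E = (β+1)I_B = 5.95 mA.
V_CE = V_CC − I_C·R_C − I_E·R_E = 21 − 5.93×0.68 − 5.95×0.47 = 14.2 V.
V_CE = 14.2 V > 0.2 V confirms active-region operation.

I_C ≈ 5.9 mA, V_CE ≈ 14 V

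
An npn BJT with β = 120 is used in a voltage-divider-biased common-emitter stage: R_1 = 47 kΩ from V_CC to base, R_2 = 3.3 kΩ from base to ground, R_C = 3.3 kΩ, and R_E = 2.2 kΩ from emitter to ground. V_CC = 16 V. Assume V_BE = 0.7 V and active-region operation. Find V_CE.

V_CE ≈ 15 V

Thevenize the base divider: V_Th = V_CC·R_2/(R_1+R_2) = 16×3.3/50.3 = 1.05 V, R_Th = R_1‖R_2 = 3.08 kΩ.
Base-emitter loop: V_Th = I_B·R_Th + V_BE + (β+1)I_B·R_E, so I_B = (1.05 − 0.7) / (3.08 + 121×2.2) = 0.0013 mA.
I_C = β·I_B = 120×0.0013 = 0.156 mA, and I_E = (β+1)I_B = 0.157 mA.
V_CE = V_CC − I_C·R_C − I_E·R_E = 16 − 0.156×3.3 − 0.157×2.2 = 15.1 V.
V_CE = 15.1 V > 0.2 V confirms active-region operation.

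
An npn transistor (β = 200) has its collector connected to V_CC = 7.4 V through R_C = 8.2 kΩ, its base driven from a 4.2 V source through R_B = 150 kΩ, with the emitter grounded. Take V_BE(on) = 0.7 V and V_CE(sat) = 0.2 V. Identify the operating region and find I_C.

saturation; I_C ≈ 0.88 mA

Assume active: I_B = (4.2 − 0.7)/150 = 0.0233 mA, giving I_C = β·I_B = 4.67 mA.
But then V_CE = 7.4 − 4.67×8.2 = -30.9 V < V_CE(sat) = 0.2 V — impossible in the active region.
So the transistor is saturated. With V_CE = 0.2 V, I_C = (V_CC − 0.2)/R_C = 7.2/8.2 = 0.878 mA.
Check: β·I_B = 4.67 mA > I_C = 0.878 mA, confirming saturation.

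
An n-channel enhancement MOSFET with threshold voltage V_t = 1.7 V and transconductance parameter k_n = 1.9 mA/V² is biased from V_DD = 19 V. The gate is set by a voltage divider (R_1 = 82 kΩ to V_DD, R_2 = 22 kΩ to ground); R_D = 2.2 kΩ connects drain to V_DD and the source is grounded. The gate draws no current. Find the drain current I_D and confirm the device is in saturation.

V_G = V_DD·R_2/(R_1+R_2) = 19×22/104 = 4.02 V. With the source grounded, V_GS = V_G = 4.02 V.
Assume saturation: I_D = (k_n/2)(V_GS − V_t)² = (1.9/2)×(4.02 − 1.7)² = 0.95×2.32² = 5.11 mA.
V_DS = V_DD − I_D·R_D = 19 − 5.11×2.2 = 7.76 V.
Saturation requires V_DS ≥ V_GS − V_t = 2.32 V; 7.76 ≥ 2.32 ✓.

I_D ≈ 5.1 mA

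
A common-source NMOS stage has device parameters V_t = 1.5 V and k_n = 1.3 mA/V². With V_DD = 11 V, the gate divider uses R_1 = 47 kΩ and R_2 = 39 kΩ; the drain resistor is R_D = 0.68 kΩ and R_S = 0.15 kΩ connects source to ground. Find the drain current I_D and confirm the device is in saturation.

V_G = V_DD·R_2/(R_1+R_2) = 11×39/86 = 4.99 V.
Assume saturation: I_D = (k_n/2)(V_GS − V_t)² with V_GS = V_G − I_D·R_S = 4.99 − 0.15·I_D.
Substituting gives 0.0146·I_D² − 1.68·I_D + 7.91 = 0, with roots I_D = 4.92 or 110 mA.
The root I_D = 110 mA gives V_GS = -11.5 V ≤ V_t, so take I_D = 4.92 mA.
Then V_GS = 4.25 V and V_DS = V_DD − I_D(R_D+R_S) = 11 − 4.92×0.83 = 6.92 V.
Saturation requires V_DS ≥ V_GS − V_t = 2.75 V; 6.92 ≥ 2.75 ✓.

I_D ≈ 4.9 mA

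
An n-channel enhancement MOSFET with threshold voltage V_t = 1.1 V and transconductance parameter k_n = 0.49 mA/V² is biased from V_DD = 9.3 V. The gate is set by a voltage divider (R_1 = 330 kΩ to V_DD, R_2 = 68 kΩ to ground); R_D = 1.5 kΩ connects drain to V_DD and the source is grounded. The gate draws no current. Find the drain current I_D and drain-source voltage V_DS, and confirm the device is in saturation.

V_G = V_DD·R_2/(R_1+R_2) = 9.3×68/398 = 1.59 V. With the source grounded, V_GS = V_G = 1.59 V.
Assume saturation: I_D = (k_n/2)(V_GS − V_t)² = (0.49/2)×(1.59 − 1.1)² = 0.245×0.489² = 0.0586 mA.
V_DS = V_DD − I_D·R_D = 9.3 − 0.0586×1.5 = 9.21 V.
Saturation requires V_DS ≥ V_GS − V_t = 0.489 V; 9.21 ≥ 0.489 ✓.

I_D ≈ 0.059 mA, V_DS ≈ 9.2 V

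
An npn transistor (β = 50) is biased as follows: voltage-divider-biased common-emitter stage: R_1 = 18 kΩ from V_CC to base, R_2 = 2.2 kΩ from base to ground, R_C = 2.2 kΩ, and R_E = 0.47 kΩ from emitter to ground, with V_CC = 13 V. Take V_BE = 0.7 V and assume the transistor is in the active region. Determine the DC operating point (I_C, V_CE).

I_C ≈ 1.4 mA, V_CE ≈ 9.3 V

Thevenize the base divider: V_Th = V_CC·R_2/(R_1+R_2) = 13×2.2/20.2 = 1.42 V, R_Th = R_1‖R_2 = 1.96 kΩ.
Base-emitter loop: V_Th = I_B·R_Th + V_BE + (β+1)I_B·R_E, so I_B = (1.42 − 0.7) / (1.96 + 51×0.47) = 0.0276 mA.
I_C = β·I_B = 50×0.0276 = 1.38 mA, and I_E = (β+1)I_B = 1.41 mA.
V_CE = V_CC − I_C·R_C − I_E·R_E = 13 − 1.38×2.2 − 1.41×0.47 = 9.3 V.
V_CE = 9.3 V > 0.2 V confirms active-region operation.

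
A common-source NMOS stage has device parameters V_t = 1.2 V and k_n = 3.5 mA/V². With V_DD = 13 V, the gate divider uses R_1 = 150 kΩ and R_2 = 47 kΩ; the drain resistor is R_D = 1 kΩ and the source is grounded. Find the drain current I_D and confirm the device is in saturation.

I_D ≈ 6.3 mA

V_G = V_DD·R_2/(R_1+R_2) = 13×47/197 = 3.1 V. With the source grounded, V_GS = V_G = 3.1 V.
Assume saturation: I_D = (k_n/2)(V_GS − V_t)² = (3.5/2)×(3.1 − 1.2)² = 1.75×1.9² = 6.33 mA.
V_DS = V_DD − I_D·R_D = 13 − 6.33×1 = 6.67 V.
Saturation requires V_DS ≥ V_GS − V_t = 1.9 V; 6.67 ≥ 1.9 ✓.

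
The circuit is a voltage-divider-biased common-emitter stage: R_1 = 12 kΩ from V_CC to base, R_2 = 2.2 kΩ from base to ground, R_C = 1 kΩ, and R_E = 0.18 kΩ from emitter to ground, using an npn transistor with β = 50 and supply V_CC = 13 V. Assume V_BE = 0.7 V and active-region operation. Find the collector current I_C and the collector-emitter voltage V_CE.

Thevenize the base divider: V_Th = V_CC·R_2/(R_1+R_2) = 13×2.2/14.2 = 2.01 V, R_Th = R_1‖R_2 = 1.86 kΩ.
Base-emitter loop: V_Th = I_B·R_Th + V_BE + (β+1)I_B·R_E, so I_B = (2.01 − 0.7) / (1.86 + 51×0.18) = 0.119 mA.
I_C = β·I_B = 50×0.119 = 5.95 mA, and I_E = (β+1)I_B = 6.07 mA.
V_CE = V_CC − I_C·R_C − I_E·R_E = 13 − 5.95×1 − 6.07×0.18 = 5.96 V.
V_CE = 5.96 V > 0.2 V confirms active-region operation.

I_C ≈ 6 mA, V_CE ≈ 6 V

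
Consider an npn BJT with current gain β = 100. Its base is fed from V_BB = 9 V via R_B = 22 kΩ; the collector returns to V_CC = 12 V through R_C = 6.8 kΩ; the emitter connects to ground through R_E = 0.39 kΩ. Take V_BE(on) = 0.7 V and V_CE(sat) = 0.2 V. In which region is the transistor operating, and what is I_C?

Assume active: I_B = (9 − 0.7)/(22 + 101×0.39) = 0.135 mA, I_C = β·I_B = 13.5 mA.
Then V_CE = 12 − 13.5×6.8 − 13.7×0.39 = -85.3 V < 0.2 V — the active assumption fails.
Re-solve with V_CE = 0.2 V. KCL at the emitter: V_E/R_E = (V_BB−0.7−V_E)/R_B + (V_CC−0.2−V_E)/R_C, giving V_E = 0.766 V.
I_C = (V_CC − 0.2 − V_E)/R_C = (11.8 − 0.766)/6.8 = 1.62 mA.
Check: I_B = (8.3 − 0.766)/22 = 0.342 mA, and β·I_B = 34.2 mA > I_C, confirming saturation.

saturation; I_C ≈ 1.6 mA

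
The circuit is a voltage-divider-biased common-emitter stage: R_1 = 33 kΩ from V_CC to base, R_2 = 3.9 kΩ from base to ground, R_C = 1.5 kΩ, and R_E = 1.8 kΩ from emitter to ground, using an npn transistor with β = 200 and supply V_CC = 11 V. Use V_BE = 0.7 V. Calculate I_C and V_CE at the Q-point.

Thevenize the base divider: V_Th = V_CC·R_2/(R_1+R_2) = 11×3.9/36.9 = 1.16 V, R_Th = R_1‖R_2 = 3.49 kΩ.
Base-emitter loop: V_Th = I_B·R_Th + V_BE + (β+1)I_B·R_E, so I_B = (1.16 − 0.7) / (3.49 + 201×1.8) = 0.00127 mA.
I_C = β·I_B = 200×0.00127 = 0.253 mA, and I_E = (β+1)I_B = 0.255 mA.
V_CE = V_CC − I_C·R_C − I_E·R_E = 11 − 0.253×1.5 − 0.255×1.8 = 10.2 V.
V_CE = 10.2 V > 0.2 V confirms active-region operation.

I_C ≈ 0.25 mA, V_CE ≈ 10 V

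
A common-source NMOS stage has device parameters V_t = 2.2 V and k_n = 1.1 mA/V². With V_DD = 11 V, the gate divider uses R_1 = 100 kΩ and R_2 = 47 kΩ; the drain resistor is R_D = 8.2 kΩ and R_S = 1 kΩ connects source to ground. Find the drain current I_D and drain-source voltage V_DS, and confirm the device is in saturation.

I_D ≈ 0.43 mA, V_DS ≈ 7 V

V_G = V_DD·R_2/(R_1+R_2) = 11×47/147 = 3.52 V.
Assume saturation: I_D = (k_n/2)(V_GS − V_t)² with V_GS = V_G − I_D·R_S = 3.52 − 1·I_D.
Substituting gives 0.55·I_D² − 2.45·I_D + 0.954 = 0, with roots I_D = 0.431 or 4.02 mA.
The root I_D = 4.02 mA gives V_GS = -0.504 V ≤ V_t, so take I_D = 0.431 mA.
Then V_GS = 3.09 V and V_DS = V_DD − I_D(R_D+R_S) = 11 − 0.431×9.2 = 7.03 V.
Saturation requires V_DS ≥ V_GS − V_t = 0.886 V; 7.03 ≥ 0.886 ✓.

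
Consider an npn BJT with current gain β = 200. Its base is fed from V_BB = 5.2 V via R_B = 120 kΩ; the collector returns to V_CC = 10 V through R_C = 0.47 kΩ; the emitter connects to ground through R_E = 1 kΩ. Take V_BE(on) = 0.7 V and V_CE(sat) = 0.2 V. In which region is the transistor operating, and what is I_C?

active; I_C ≈ 2.8 mA

Assume active. Base-emitter loop: I_B = (V_BB − V_BE)/(R_B + (β+1)R_E) = (5.2 − 0.7)/(120 + 201×1) = 0.014 mA.
I_C = β·I_B = 200×0.014 = 2.8 mA.
V_CE = V_CC − I_C·R_C − I_E·R_E = 10 − 2.8×0.47 − 2.82×1 = 5.86 V > V_CE(sat), so the active-region assumption holds.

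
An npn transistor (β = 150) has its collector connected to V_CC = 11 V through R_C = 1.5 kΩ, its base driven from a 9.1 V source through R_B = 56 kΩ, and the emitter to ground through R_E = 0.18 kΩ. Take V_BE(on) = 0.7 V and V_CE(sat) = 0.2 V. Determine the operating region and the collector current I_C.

saturation; I_C ≈ 6.4 mA

Assume active: I_B = (9.1 − 0.7)/(56 + 151×0.18) = 0.101 mA, I_C = β·I_B = 15.1 mA.
Then V_CE = 11 − 15.1×1.5 − 15.2×0.18 = -14.5 V < 0.2 V — the active assumption fails.
Re-solve with V_CE = 0.2 V. KCL at the emitter: V_E/R_E = (V_BB−0.7−V_E)/R_B + (V_CC−0.2−V_E)/R_C, giving V_E = 1.18 V.
I_C = (V_CC − 0.2 − V_E)/R_C = (10.8 − 1.18)/1.5 = 6.41 mA.
Check: I_B = (8.4 − 1.18)/56 = 0.129 mA, and β·I_B = 19.3 mA > I_C, confirming saturation.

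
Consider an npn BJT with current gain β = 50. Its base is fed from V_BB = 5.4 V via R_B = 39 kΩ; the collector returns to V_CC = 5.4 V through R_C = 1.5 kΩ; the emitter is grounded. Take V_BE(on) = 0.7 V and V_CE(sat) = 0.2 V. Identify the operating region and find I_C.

saturation; I_C ≈ 3.5 mA

Assume active: I_B = (5.4 − 0.7)/39 = 0.121 mA, giving I_C = β·I_B = 6.03 mA.
But then V_CE = 5.4 − 6.03×1.5 = -3.64 V < V_CE(sat) = 0.2 V — impossible in the active region.
So the transistor is saturated. With V_CE = 0.2 V, I_C = (V_CC − 0.2)/R_C = 5.2/1.5 = 3.47 mA.
Check: β·I_B = 6.03 mA > I_C = 3.47 mA, confirming saturation.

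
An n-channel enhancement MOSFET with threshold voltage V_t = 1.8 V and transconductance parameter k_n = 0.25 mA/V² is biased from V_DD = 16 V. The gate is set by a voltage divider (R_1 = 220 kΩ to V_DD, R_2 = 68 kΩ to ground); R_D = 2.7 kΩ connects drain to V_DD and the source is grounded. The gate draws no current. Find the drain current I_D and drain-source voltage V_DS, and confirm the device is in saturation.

I_D ≈ 0.49 mA, V_DS ≈ 15 V

V_G = V_DD·R_2/(R_1+R_2) = 16×68/288 = 3.78 V. With the source grounded, V_GS = V_G = 3.78 V.
Assume saturation: I_D = (k_n/2)(V_GS − V_t)² = (0.25/2)×(3.78 − 1.8)² = 0.125×1.98² = 0.489 mA.
V_DS = V_DD − I_D·R_D = 16 − 0.489×2.7 = 14.7 V.
Saturation requires V_DS ≥ V_GS − V_t = 1.98 V; 14.7 ≥ 1.98 ✓.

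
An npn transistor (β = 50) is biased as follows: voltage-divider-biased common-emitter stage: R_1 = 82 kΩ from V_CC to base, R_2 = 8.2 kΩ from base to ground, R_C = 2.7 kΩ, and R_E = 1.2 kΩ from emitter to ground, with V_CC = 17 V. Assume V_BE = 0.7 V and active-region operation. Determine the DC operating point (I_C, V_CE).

Thevenize the base divider: V_Th = V_CC·R_2/(R_1+R_2) = 17×8.2/90.2 = 1.55 V, R_Th = R_1‖R_2 = 7.45 kΩ.
Base-emitter loop: V_Th = I_B·R_Th + V_BE + (β+1)I_B·R_E, so I_B = (1.55 − 0.7) / (7.45 + 51×1.2) = 0.0123 mA.
I_C = β·I_B = 50×0.0123 = 0.616 mA, and I_E = (β+1)I_B = 0.628 mA.
V_CE = V_CC − I_C·R_C − I_E·R_E = 17 − 0.616×2.7 − 0.628×1.2 = 14.6 V.
V_CE = 14.6 V > 0.2 V confirms active-region operation.

I_C ≈ 0.62 mA, V_CE ≈ 15 V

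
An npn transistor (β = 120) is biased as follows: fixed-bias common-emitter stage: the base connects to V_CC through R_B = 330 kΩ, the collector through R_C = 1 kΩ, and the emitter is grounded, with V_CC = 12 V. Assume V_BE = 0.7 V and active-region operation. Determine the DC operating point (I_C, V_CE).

Base loop: V_CC = I_B·R_B + V_BE, so I_B = (12 − 0.7)/330 kΩ = 0.0342 mA.
In the active region I_C = β·I_B = 120 × 0.0342 = 4.11 mA.
Collector loop: V_CE = V_CC − I_C·R_C = 12 − 4.11×1 = 7.89 V.
Since V_CE = 7.89 V > V_CE(sat) ≈ 0.2 V, the transistor is in the active region as assumed.

I_C ≈ 4.1 mA, V_CE ≈ 7.9 V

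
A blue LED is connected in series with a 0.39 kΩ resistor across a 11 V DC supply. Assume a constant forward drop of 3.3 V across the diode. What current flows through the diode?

KVL around the loop: 11 = V_D + I·R = 3.3 + I × 0.39 kΩ.
So I = (11 − 3.3) / 0.39 kΩ = 7.7 / 0.39 = 19.7 mA.

I ≈ 20 mA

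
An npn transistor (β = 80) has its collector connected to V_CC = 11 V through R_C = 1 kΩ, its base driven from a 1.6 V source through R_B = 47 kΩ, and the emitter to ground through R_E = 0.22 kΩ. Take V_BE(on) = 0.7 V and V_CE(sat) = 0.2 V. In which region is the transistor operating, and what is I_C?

Assume active. Base-emitter loop: I_B = (V_BB − V_BE)/(R_B + (β+1)R_E) = (1.6 − 0.7)/(47 + 81×0.22) = 0.0139 mA.
I_C = β·I_B = 80×0.0139 = 1.11 mA.
V_CE = V_CC − I_C·R_C − I_E·R_E = 11 − 1.11×1 − 1.12×0.22 = 9.64 V > V_CE(sat), so the active-region assumption holds.

active; I_C ≈ 1.1 mA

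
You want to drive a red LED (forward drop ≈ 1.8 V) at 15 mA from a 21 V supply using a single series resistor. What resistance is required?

The resistor drops V_S − V_D = 21 − 1.8 = 19.2 V at 15 mA.
R = 19.2 V / 15 mA = 1.28 kΩ.

R ≈ 1.3 kΩ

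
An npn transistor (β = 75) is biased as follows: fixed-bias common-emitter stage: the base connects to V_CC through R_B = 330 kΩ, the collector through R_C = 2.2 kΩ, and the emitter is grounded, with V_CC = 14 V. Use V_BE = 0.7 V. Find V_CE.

V_CE ≈ 7.3 V

Base loop: V_CC = I_B·R_B + V_BE, so I_B = (14 − 0.7)/330 kΩ = 0.0403 mA.
In the active region I_C = β·I_B = 75 × 0.0403 = 3.02 mA.
Collector loop: V_CE = V_CC − I_C·R_C = 14 − 3.02×2.2 = 7.35 V.
Since V_CE = 7.35 V > V_CE(sat) ≈ 0.2 V, the transistor is in the active region as assumed.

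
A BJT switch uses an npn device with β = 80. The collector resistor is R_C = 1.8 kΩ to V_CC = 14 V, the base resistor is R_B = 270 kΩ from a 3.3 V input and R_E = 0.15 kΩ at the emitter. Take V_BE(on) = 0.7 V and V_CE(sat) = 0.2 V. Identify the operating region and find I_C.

active; I_C ≈ 0.74 mA

Assume active. Base-emitter loop: I_B = (V_BB − V_BE)/(R_B + (β+1)R_E) = (3.3 − 0.7)/(270 + 81×0.15) = 0.00921 mA.
I_C = β·I_B = 80×0.00921 = 0.737 mA.
V_CE = V_CC − I_C·R_C − I_E·R_E = 14 − 0.737×1.8 − 0.746×0.15 = 12.6 V > V_CE(sat), so the active-region assumption holds.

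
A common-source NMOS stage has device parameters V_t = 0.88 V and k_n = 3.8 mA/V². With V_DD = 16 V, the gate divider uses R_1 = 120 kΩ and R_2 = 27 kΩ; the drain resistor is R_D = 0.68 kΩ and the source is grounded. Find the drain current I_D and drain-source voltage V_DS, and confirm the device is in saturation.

V_G = V_DD·R_2/(R_1+R_2) = 16×27/147 = 2.94 V. With the source grounded, V_GS = V_G = 2.94 V.
Assume saturation: I_D = (k_n/2)(V_GS − V_t)² = (3.8/2)×(2.94 − 0.88)² = 1.9×2.06² = 8.05 mA.
V_DS = V_DD − I_D·R_D = 16 − 8.05×0.68 = 10.5 V.
Saturation requires V_DS ≥ V_GS − V_t = 2.06 V; 10.5 ≥ 2.06 ✓.

I_D ≈ 8.1 mA, V_DS ≈ 11 V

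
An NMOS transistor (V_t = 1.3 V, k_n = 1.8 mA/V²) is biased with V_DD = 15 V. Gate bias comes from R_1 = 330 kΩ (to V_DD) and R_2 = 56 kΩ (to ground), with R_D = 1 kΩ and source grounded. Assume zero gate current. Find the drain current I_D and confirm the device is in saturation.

I_D ≈ 0.69 mA

V_G = V_DD·R_2/(R_1+R_2) = 15×56/386 = 2.18 V. With the source grounded, V_GS = V_G = 2.18 V.
Assume saturation: I_D = (k_n/2)(V_GS − V_t)² = (1.8/2)×(2.18 − 1.3)² = 0.9×0.876² = 0.691 mA.
V_DS = V_DD − I_D·R_D = 15 − 0.691×1 = 14.3 V.
Saturation requires V_DS ≥ V_GS − V_t = 0.876 V; 14.3 ≥ 0.876 ✓.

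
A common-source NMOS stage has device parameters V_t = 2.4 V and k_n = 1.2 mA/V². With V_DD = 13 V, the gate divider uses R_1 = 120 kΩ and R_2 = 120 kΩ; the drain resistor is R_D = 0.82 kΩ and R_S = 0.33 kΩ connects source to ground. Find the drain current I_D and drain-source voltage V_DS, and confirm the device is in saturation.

V_G = V_DD·R_2/(R_1+R_2) = 13×120/240 = 6.5 V.
Assume saturation: I_D = (k_n/2)(V_GS − V_t)² with V_GS = V_G − I_D·R_S = 6.5 − 0.33·I_D.
Substituting gives 0.0653·I_D² − 2.62·I_D + 10.1 = 0, with roots I_D = 4.31 or 35.8 mA.
The root I_D = 35.8 mA gives V_GS = -5.33 V ≤ V_t, so take I_D = 4.31 mA.
Then V_GS = 5.08 V and V_DS = V_DD − I_D(R_D+R_S) = 13 − 4.31×1.15 = 8.05 V.
Saturation requires V_DS ≥ V_GS − V_t = 2.68 V; 8.05 ≥ 2.68 ✓.

I_D ≈ 4.3 mA, V_DS ≈ 8 V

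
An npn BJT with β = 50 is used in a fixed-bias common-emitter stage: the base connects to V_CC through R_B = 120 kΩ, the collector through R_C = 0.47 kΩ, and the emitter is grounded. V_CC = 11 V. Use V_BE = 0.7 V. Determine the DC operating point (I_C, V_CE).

I_C ≈ 4.3 mA, V_CE ≈ 9 V

Base loop: V_CC = I_B·R_B + V_BE, so I_B = (11 − 0.7)/120 kΩ = 0.0858 mA.
In the active region I_C = β·I_B = 50 × 0.0858 = 4.29 mA.
Collector loop: V_CE = V_CC − I_C·R_C = 11 − 4.29×0.47 = 8.98 V.
Since V_CE = 8.98 V > V_CE(sat) ≈ 0.2 V, the transistor is in the active region as assumed.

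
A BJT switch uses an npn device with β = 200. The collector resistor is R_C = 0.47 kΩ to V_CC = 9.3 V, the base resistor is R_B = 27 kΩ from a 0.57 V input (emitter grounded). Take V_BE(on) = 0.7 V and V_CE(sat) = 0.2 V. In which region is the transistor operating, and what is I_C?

cutoff; I_C ≈ 0

V_BB = 0.57 V ≤ V_BE(on) = 0.7 V, so the base-emitter junction is not forward biased.
The transistor is in cutoff: I_B = I_C = 0.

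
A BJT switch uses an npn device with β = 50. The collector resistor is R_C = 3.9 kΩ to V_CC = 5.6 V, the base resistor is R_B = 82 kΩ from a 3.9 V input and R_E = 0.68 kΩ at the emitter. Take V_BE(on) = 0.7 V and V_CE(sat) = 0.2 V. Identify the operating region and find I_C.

saturation; I_C ≈ 1.2 mA

Assume active: I_B = (3.9 − 0.7)/(82 + 51×0.68) = 0.0274 mA, I_C = β·I_B = 1.37 mA.
Then V_CE = 5.6 − 1.37×3.9 − 1.4×0.68 = -0.699 V < 0.2 V — the active assumption fails.
Re-solve with V_CE = 0.2 V. KCL at the emitter: V_E/R_E = (V_BB−0.7−V_E)/R_B + (V_CC−0.2−V_E)/R_C, giving V_E = 0.819 V.
I_C = (V_CC − 0.2 − V_E)/R_C = (5.4 − 0.819)/3.9 = 1.17 mA.
Check: I_B = (3.2 − 0.819)/82 = 0.029 mA, and β·I_B = 1.45 mA > I_C, confirming saturation.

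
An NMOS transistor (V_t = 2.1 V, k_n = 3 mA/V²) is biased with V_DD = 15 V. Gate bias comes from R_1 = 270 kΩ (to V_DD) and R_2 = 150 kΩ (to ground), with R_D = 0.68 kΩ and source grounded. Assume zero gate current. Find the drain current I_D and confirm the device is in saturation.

V_G = V_DD·R_2/(R_1+R_2) = 15×150/420 = 5.36 V. With the source grounded, V_GS = V_G = 5.36 V.
Assume saturation: I_D = (k_n/2)(V_GS − V_t)² = (3/2)×(5.36 − 2.1)² = 1.5×3.26² = 15.9 mA.
V_DS = V_DD − I_D·R_D = 15 − 15.9×0.68 = 4.18 V.
Saturation requires V_DS ≥ V_GS − V_t = 3.26 V; 4.18 ≥ 3.26 ✓.

I_D ≈ 16 mA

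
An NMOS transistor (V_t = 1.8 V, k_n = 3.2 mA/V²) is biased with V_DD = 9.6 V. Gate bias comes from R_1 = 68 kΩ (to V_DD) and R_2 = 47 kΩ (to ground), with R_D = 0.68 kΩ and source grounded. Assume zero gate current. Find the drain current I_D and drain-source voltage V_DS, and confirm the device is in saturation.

I_D ≈ 7.2 mA, V_DS ≈ 4.7 V

V_G = V_DD·R_2/(R_1+R_2) = 9.6×47/115 = 3.92 V. With the source grounded, V_GS = V_G = 3.92 V.
Assume saturation: I_D = (k_n/2)(V_GS − V_t)² = (3.2/2)×(3.92 − 1.8)² = 1.6×2.12² = 7.21 mA.
V_DS = V_DD − I_D·R_D = 9.6 − 7.21×0.68 = 4.69 V.
Saturation requires V_DS ≥ V_GS − V_t = 2.12 V; 4.69 ≥ 2.12 ✓.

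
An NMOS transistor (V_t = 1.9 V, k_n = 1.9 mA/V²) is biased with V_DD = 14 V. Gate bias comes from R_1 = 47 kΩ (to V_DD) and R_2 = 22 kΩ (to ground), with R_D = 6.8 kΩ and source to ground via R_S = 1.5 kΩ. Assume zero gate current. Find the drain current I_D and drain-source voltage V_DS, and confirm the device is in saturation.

I_D ≈ 1 mA, V_DS ≈ 5.5 V

V_G = V_DD·R_2/(R_1+R_2) = 14×22/69 = 4.46 V.
Assume saturation: I_D = (k_n/2)(V_GS − V_t)² with V_GS = V_G − I_D·R_S = 4.46 − 1.5·I_D.
Substituting gives 2.14·I_D² − 8.31·I_D + 6.24 = 0, with roots I_D = 1.02 or 2.87 mA.
The root I_D = 2.87 mA gives V_GS = 0.163 V ≤ V_t, so take I_D = 1.02 mA.
Then V_GS = 2.94 V and V_DS = V_DD − I_D(R_D+R_S) = 14 − 1.02×8.3 = 5.54 V.
Saturation requires V_DS ≥ V_GS − V_t = 1.04 V; 5.54 ≥ 1.04 ✓.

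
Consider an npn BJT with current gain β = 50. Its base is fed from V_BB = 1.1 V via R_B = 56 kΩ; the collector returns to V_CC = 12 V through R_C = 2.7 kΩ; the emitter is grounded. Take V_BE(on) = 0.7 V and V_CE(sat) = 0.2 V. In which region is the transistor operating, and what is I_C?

active; I_C ≈ 0.36 mA

Assume active. Base-emitter loop: I_B = (V_BB − V_BE)/R_B = (1.1 − 0.7)/56 = 0.00714 mA.
I_C = β·I_B = 50×0.00714 = 0.357 mA.
V_CE = V_CC − I_C·R_C = 12 − 0.357×2.7 = 11 V > V_CE(sat), so the active-region assumption holds.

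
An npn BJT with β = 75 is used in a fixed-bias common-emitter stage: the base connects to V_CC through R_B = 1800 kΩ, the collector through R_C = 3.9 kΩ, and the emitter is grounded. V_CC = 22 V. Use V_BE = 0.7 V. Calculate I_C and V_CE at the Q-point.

I_C ≈ 0.89 mA, V_CE ≈ 19 V

Base loop: V_CC = I_B·R_B + V_BE, so I_B = (22 − 0.7)/1800 kΩ = 0.0118 mA.
In the active region I_C = β·I_B = 75 × 0.0118 = 0.888 mA.
Collector loop: V_CE = V_CC − I_C·R_C = 22 − 0.888×3.9 = 18.5 V.
Since V_CE = 18.5 V > V_CE(sat) ≈ 0.2 V, the transistor is in the active region as assumed.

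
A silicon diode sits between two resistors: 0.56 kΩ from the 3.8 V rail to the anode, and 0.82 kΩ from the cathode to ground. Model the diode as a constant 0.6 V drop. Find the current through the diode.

The two resistors are in series with the diode, so KVL gives 3.8 = I·0.56 + 0.6 + I·0.82.
I = (3.8 − 0.6) / (0.56 + 0.82) kΩ = 3.2 / 1.38 = 2.32 mA.

I ≈ 2.3 mA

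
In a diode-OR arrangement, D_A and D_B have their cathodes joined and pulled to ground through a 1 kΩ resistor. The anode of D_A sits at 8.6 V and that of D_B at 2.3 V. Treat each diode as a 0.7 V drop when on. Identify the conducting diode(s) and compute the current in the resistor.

Only D_A conducts; I_R ≈ 7.9 mA

Assume both conduct. Then node N would need to be at both 8.6−0.7 = 7.9 V and 2.3−0.7 = 1.6 V, which is impossible.
Assume only D_A conducts: V_N = 8.6 − 0.7 = 7.9 V, so I_R = 7.9/1 = 7.9 mA.
Check D_B: its anode-to-cathode voltage is 2.3 − 7.9 = -5.6 V < 0.7 V, so it is off. The assumption is consistent.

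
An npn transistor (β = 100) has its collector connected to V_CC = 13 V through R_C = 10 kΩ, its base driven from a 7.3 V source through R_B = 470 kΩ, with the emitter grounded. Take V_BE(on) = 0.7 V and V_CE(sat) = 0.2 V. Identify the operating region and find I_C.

saturation; I_C ≈ 1.3 mA

Assume active: I_B = (7.3 − 0.7)/470 = 0.014 mA, giving I_C = β·I_B = 1.4 mA.
But then V_CE = 13 − 1.4×10 = -1.04 V < V_CE(sat) = 0.2 V — impossible in the active region.
So the transistor is saturated. With V_CE = 0.2 V, I_C = (V_CC − 0.2)/R_C = 12.8/10 = 1.28 mA.
Check: β·I_B = 1.4 mA > I_C = 1.28 mA, confirming saturation.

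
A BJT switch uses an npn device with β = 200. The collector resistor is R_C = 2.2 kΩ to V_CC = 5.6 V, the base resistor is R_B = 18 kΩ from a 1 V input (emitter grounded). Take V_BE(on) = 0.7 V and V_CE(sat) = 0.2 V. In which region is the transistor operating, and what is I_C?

saturation; I_C ≈ 2.5 mA

Assume active: I_B = (1 − 0.7)/18 = 0.0167 mA, giving I_C = β·I_B = 3.33 mA.
But then V_CE = 5.6 − 3.33×2.2 = -1.73 V < V_CE(sat) = 0.2 V — impossible in the active region.
So the transistor is saturated. With V_CE = 0.2 V, I_C = (V_CC − 0.2)/R_C = 5.4/2.2 = 2.45 mA.
Check: β·I_B = 3.33 mA > I_C = 2.45 mA, confirming saturation.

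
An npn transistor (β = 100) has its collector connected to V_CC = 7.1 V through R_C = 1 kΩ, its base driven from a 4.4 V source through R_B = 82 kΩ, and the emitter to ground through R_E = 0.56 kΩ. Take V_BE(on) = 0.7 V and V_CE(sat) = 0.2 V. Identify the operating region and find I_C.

active; I_C ≈ 2.7 mA

Assume active. Base-emitter loop: I_B = (V_BB − V_BE)/(R_B + (β+1)R_E) = (4.4 − 0.7)/(82 + 101×0.56) = 0.0267 mA.
I_C = β·I_B = 100×0.0267 = 2.67 mA.
V_CE = V_CC − I_C·R_C − I_E·R_E = 7.1 − 2.67×1 − 2.7×0.56 = 2.92 V > V_CE(sat), so the active-region assumption holds.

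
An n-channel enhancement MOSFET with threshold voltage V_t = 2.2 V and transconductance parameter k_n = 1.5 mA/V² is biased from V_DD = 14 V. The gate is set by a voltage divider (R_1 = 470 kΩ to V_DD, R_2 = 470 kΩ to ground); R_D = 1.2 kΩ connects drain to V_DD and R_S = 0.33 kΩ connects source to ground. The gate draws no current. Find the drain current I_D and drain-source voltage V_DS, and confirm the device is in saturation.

I_D ≈ 6 mA, V_DS ≈ 4.8 V

V_G = V_DD·R_2/(R_1+R_2) = 14×470/940 = 7 V.
Assume saturation: I_D = (k_n/2)(V_GS − V_t)² with V_GS = V_G − I_D·R_S = 7 − 0.33·I_D.
Substituting gives 0.0817·I_D² − 3.38·I_D + 17.3 = 0, with roots I_D = 5.99 or 35.3 mA.
The root I_D = 35.3 mA gives V_GS = -4.67 V ≤ V_t, so take I_D = 5.99 mA.
Then V_GS = 5.02 V and V_DS = V_DD − I_D(R_D+R_S) = 14 − 5.99×1.53 = 4.84 V.
Saturation requires V_DS ≥ V_GS − V_t = 2.82 V; 4.84 ≥ 2.82 ✓.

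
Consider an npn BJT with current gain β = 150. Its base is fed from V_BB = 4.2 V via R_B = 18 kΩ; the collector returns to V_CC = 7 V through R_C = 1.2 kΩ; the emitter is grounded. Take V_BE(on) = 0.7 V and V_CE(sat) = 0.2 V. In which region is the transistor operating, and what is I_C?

Assume active: I_B = (4.2 − 0.7)/18 = 0.194 mA, giving I_C = β·I_B = 29.2 mA.
But then V_CE = 7 − 29.2×1.2 = -28 V < V_CE(sat) = 0.2 V — impossible in the active region.
So the transistor is saturated. With V_CE = 0.2 V, I_C = (V_CC − 0.2)/R_C = 6.8/1.2 = 5.67 mA.
Check: β·I_B = 29.2 mA > I_C = 5.67 mA, confirming saturation.

saturation; I_C ≈ 5.7 mA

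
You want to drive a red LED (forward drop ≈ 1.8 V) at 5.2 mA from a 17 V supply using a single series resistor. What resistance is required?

R ≈ 2.9 kΩ

The resistor drops V_S − V_D = 17 − 1.8 = 15.2 V at 5.2 mA.
R = 15.2 V / 5.2 mA = 2.92 kΩ.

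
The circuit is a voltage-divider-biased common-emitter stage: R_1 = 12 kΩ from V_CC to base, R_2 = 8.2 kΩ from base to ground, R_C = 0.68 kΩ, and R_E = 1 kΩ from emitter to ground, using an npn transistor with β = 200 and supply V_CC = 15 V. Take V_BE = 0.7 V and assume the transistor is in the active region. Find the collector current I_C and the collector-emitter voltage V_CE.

I_C ≈ 5.2 mA, V_CE ≈ 6.2 V

Thevenize the base divider: V_Th = V_CC·R_2/(R_1+R_2) = 15×8.2/20.2 = 6.09 V, R_Th = R_1‖R_2 = 4.87 kΩ.
Base-emitter loop: V_Th = I_B·R_Th + V_BE + (β+1)I_B·R_E, so I_B = (6.09 − 0.7) / (4.87 + 201×1) = 0.0262 mA.
I_C = β·I_B = 200×0.0262 = 5.24 mA, and I_E = (β+1)I_B = 5.26 mA.
V_CE = V_CC − I_C·R_C − I_E·R_E = 15 − 5.24×0.68 − 5.26×1 = 6.18 V.
V_CE = 6.18 V > 0.2 V confirms active-region operation.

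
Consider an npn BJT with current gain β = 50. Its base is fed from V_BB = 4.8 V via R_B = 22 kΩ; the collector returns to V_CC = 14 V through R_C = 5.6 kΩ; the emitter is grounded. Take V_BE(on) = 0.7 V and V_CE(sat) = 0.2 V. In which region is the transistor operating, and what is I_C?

saturation; I_C ≈ 2.5 mA

Assume active: I_B = (4.8 − 0.7)/22 = 0.186 mA, giving I_C = β·I_B = 9.32 mA.
But then V_CE = 14 − 9.32×5.6 = -38.2 V < V_CE(sat) = 0.2 V — impossible in the active region.
So the transistor is saturated. With V_CE = 0.2 V, I_C = (V_CC − 0.2)/R_C = 13.8/5.6 = 2.46 mA.
Check: β·I_B = 9.32 mA > I_C = 2.46 mA, confirming saturation.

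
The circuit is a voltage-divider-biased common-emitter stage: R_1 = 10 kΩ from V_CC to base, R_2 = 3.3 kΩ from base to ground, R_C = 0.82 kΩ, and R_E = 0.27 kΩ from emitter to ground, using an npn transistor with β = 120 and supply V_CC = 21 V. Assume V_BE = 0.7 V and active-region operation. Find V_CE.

Thevenize the base divider: V_Th = V_CC·R_2/(R_1+R_2) = 21×3.3/13.3 = 5.21 V, R_Th = R_1‖R_2 = 2.48 kΩ.
Base-emitter loop: V_Th = I_B·R_Th + V_BE + (β+1)I_B·R_E, so I_B = (5.21 − 0.7) / (2.48 + 121×0.27) = 0.128 mA.
I_C = β·I_B = 120×0.128 = 15.4 mA, and I_E = (β+1)I_B = 15.5 mA.
V_CE = V_CC − I_C·R_C − I_E·R_E = 21 − 15.4×0.82 − 15.5×0.27 = 4.18 V.
V_CE = 4.18 V > 0.2 V confirms active-region operation.

V_CE ≈ 4.2 V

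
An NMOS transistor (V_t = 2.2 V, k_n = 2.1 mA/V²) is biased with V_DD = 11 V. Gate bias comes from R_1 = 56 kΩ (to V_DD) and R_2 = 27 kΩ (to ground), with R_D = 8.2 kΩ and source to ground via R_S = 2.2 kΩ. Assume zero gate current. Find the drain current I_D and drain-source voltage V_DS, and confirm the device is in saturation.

I_D ≈ 0.36 mA, V_DS ≈ 7.3 V

V_G = V_DD·R_2/(R_1+R_2) = 11×27/83 = 3.58 V.
Assume saturation: I_D = (k_n/2)(V_GS − V_t)² with V_GS = V_G − I_D·R_S = 3.58 − 2.2·I_D.
Substituting gives 5.08·I_D² − 7.37·I_D + 1.99 = 0, with roots I_D = 0.36 or 1.09 mA.
The root I_D = 1.09 mA gives V_GS = 1.18 V ≤ V_t, so take I_D = 0.36 mA.
Then V_GS = 2.79 V and V_DS = V_DD − I_D(R_D+R_S) = 11 − 0.36×10.4 = 7.25 V.
Saturation requires V_DS ≥ V_GS − V_t = 0.586 V; 7.25 ≥ 0.586 ✓.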